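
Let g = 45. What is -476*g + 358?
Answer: -21062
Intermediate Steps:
-476*g + 358 = -476*45 + 358 = -21420 + 358 = -21062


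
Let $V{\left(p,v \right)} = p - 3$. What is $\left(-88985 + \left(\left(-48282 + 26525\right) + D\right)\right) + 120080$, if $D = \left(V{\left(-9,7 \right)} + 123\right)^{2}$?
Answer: $21659$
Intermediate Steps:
$V{\left(p,v \right)} = -3 + p$ ($V{\left(p,v \right)} = p - 3 = -3 + p$)
$D = 12321$ ($D = \left(\left(-3 - 9\right) + 123\right)^{2} = \left(-12 + 123\right)^{2} = 111^{2} = 12321$)
$\left(-88985 + \left(\left(-48282 + 26525\right) + D\right)\right) + 120080 = \left(-88985 + \left(\left(-48282 + 26525\right) + 12321\right)\right) + 120080 = \left(-88985 + \left(-21757 + 12321\right)\right) + 120080 = \left(-88985 - 9436\right) + 120080 = -98421 + 120080 = 21659$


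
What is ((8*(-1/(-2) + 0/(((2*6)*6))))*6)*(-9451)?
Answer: -226824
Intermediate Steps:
((8*(-1/(-2) + 0/(((2*6)*6))))*6)*(-9451) = ((8*(-1*(-½) + 0/((12*6))))*6)*(-9451) = ((8*(½ + 0/72))*6)*(-9451) = ((8*(½ + 0*(1/72)))*6)*(-9451) = ((8*(½ + 0))*6)*(-9451) = ((8*(½))*6)*(-9451) = (4*6)*(-9451) = 24*(-9451) = -226824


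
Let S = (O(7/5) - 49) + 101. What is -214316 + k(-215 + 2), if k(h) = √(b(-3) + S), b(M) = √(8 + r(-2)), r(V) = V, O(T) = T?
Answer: -214316 + √(1335 + 25*√6)/5 ≈ -2.1431e+5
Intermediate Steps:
b(M) = √6 (b(M) = √(8 - 2) = √6)
S = 267/5 (S = (7/5 - 49) + 101 = -238/5 + 101 = 267/5 ≈ 53.400)
k(h) = √(267/5 + √6) (k(h) = √(√6 + 267/5) = √(267/5 + √6))
-214316 + k(-215 + 2) = -214316 + √(1335 + 25*√6)/5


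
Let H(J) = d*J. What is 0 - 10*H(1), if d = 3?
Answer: -30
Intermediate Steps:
H(J) = 3*J
0 - 10*H(1) = 0 - 30 = -30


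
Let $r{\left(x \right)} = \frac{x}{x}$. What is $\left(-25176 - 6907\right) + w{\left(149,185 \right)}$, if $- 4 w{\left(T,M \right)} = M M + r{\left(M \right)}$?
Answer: $- \frac{81279}{2} \approx -40640.0$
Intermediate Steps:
$r{\left(x \right)} = 1$
$w{\left(T,M \right)} = - \frac{1}{4} - \frac{M^{2}}{4}$ ($w{\left(T,M \right)} = - \frac{M M + 1}{4} = - \frac{M^{2} + 1}{4} = - \frac{1 + M^{2}}{4} = - \frac{1}{4} - \frac{M^{2}}{4}$)
$\left(-25176 - 6907\right) + w{\left(149,185 \right)} = \left(-25176 - 6907\right) - \left(\frac{1}{4} + \frac{185^{2}}{4}\right) = -32083 - \frac{17113}{2} = - \frac{81279}{2}$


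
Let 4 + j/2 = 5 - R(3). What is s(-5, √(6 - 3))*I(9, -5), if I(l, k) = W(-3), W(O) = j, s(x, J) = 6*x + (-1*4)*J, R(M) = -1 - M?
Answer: -300 - 40*√3 ≈ -369.28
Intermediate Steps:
j = 10 (j = -8 + 2*(5 - (-1 - 1*3)) = -8 + 2*(5 - (-1 - 3)) = -8 + 2*(5 - 1*(-4)) = -8 + 2*(5 + 4) = -8 + 2*9 = -8 + 18 = 10)
s(x, J) = -4*J + 6*x (s(x, J) = 6*x - 4*J = -4*J + 6*x)
W(O) = 10
I(l, k) = 10
s(-5, √(6 - 3))*I(9, -5) = (-4*√(6 - 3) + 6*(-5))*10 = (-4*√3 - 30)*10 = (-30 - 4*√3)*10 = -300 - 40*√3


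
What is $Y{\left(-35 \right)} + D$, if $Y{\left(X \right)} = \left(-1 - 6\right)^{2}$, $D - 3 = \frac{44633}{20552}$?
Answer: $\frac{1113337}{20552} \approx 54.172$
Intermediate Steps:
$D = \frac{106289}{20552}$ ($D = 3 + \frac{44633}{20552} = \frac{106289}{20552} \approx 5.1717$)
$Y{\left(X \right)} = 49$ ($Y{\left(X \right)} = \left(-7\right)^{2} = 49$)
$Y{\left(-35 \right)} + D = 49 + \frac{106289}{20552} = \frac{1113337}{20552}$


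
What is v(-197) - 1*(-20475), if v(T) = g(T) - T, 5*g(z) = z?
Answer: 103163/5 ≈ 20633.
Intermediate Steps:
g(z) = z/5
v(T) = -4*T/5 (v(T) = T/5 - T = -4*T/5)
v(-197) - 1*(-20475) = -⅘*(-197) - 1*(-20475) = 788/5 + 20475 = 103163/5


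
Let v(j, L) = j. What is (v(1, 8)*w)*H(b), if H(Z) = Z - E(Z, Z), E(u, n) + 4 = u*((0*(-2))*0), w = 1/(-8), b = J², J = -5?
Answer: -29/8 ≈ -3.6250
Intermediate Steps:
b = 25 (b = (-5)² = 25)
w = -⅛ (w = 1*(-⅛) = -⅛ ≈ -0.12500)
E(u, n) = -4 (E(u, n) = -4 + u*((0*(-2))*0) = -4 + u*(0*0) = -4 + u*0 = -4 + 0 = -4)
H(Z) = 4 + Z (H(Z) = Z - 1*(-4) = Z + 4 = 4 + Z)
(v(1, 8)*w)*H(b) = (1*(-⅛))*(4 + 25) = -⅛*29 = -29/8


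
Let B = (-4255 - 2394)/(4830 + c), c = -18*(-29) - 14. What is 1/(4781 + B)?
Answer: 5338/25514329 ≈ 0.00020922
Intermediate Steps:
c = 508 (c = 522 - 14 = 508)
B = -6649/5338 (B = (-4255 - 2394)/(4830 + 508) = -6649/5338 ≈ -1.2456)
1/(4781 + B) = 1/(4781 - 6649/5338) = 1/(25514329/5338) = 5338/25514329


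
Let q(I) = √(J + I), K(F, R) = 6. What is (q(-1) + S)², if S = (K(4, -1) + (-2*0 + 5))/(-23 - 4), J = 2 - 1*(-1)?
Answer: 1579/729 - 22*√2/27 ≈ 1.0137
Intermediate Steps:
J = 3 (J = 2 + 1 = 3)
q(I) = √(3 + I)
S = -11/27 (S = (6 + (-2*0 + 5))/(-23 - 4) = (6 + (0 + 5))/(-27) = (6 + 5)*(-1/27) = 11*(-1/27) = -11/27 ≈ -0.40741)
(q(-1) + S)² = (√(3 - 1) - 11/27)² = (√2 - 11/27)² = (-11/27 + √2)²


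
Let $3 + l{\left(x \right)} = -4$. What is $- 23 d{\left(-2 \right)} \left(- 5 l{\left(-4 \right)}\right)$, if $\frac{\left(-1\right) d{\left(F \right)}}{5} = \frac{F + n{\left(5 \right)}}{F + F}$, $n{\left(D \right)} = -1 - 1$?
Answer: $4025$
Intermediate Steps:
$l{\left(x \right)} = -7$ ($l{\left(x \right)} = -3 - 4 = -7$)
$n{\left(D \right)} = -2$ ($n{\left(D \right)} = -1 - 1 = -2$)
$d{\left(F \right)} = - \frac{5 \left(-2 + F\right)}{2 F}$ ($d{\left(F \right)} = - 5 \frac{F - 2}{F + F} = - 5 \frac{-2 + F}{2 F} = - \frac{5 \left(-2 + F\right)}{2 F}$)
$- 23 d{\left(-2 \right)} \left(- 5 l{\left(-4 \right)}\right) = - 23 \left(- \frac{5}{2} + \frac{5}{-2}\right) \left(\left(-5\right) \left(-7\right)\right) = - 23 \left(- \frac{5}{2} + 5 \left(- \frac{1}{2}\right)\right) 35 = - 23 \left(- \frac{5}{2} - \frac{5}{2}\right) 35 = \left(-23\right) \left(-5\right) 35 = 115 \cdot 35 = 4025$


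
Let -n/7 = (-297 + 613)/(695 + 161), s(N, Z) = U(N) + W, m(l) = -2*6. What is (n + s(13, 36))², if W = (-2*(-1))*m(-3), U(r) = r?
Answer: 8450649/45796 ≈ 184.53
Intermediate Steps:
m(l) = -12
W = -24 (W = -2*(-1)*(-12) = 2*(-12) = -24)
s(N, Z) = -24 + N (s(N, Z) = N - 24 = -24 + N)
n = -553/214 (n = -7*(-297 + 613)/(695 + 161) = -2212/856 = -7*79/214 = -553/214 ≈ -2.5841)
(n + s(13, 36))² = (-553/214 + (-24 + 13))² = (-553/214 - 11)² = (-2907/214)² = 8450649/45796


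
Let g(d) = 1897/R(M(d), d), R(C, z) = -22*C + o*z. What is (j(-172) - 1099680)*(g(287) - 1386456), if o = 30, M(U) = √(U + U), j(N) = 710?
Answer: 98022474877140885/64333 - 1638014785*√574/2637653 ≈ 1.5237e+12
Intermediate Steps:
M(U) = √2*√U (M(U) = √(2*U) = √2*√U)
R(C, z) = -22*C + 30*z
g(d) = 1897/(30*d - 22*√2*√d) (g(d) = 1897/(-22*√2*√d + 30*d) = 1897/(30*d - 22*√2*√d))
(j(-172) - 1099680)*(g(287) - 1386456) = (710 - 1099680)*(1897/(2*(15*287 - 11*√2*√287)) - 1386456) = -1098970*(1897/(2*(4305 - 11*√574)) - 1386456) = -1098970*(-1386456 + 1897/(2*(4305 - 11*√574))) = 1523673550320 - 1042373045/(4305 - 11*√574)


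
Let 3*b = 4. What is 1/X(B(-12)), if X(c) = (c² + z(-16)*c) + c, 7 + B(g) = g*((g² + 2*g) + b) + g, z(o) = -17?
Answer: 1/2199225 ≈ 4.5471e-7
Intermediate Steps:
b = 4/3 (b = (⅓)*4 = 4/3 ≈ 1.3333)
B(g) = -7 + g + g*(4/3 + g² + 2*g) (B(g) = -7 + (g*((g² + 2*g) + 4/3) + g) = -7 + (g*(4/3 + g² + 2*g) + g) = -7 + (g + g*(4/3 + g² + 2*g)) = -7 + g + g*(4/3 + g² + 2*g))
X(c) = c² - 16*c (X(c) = (c² - 17*c) + c = c² - 16*c)
1/X(B(-12)) = 1/((-7 + (-12)³ + 2*(-12)² + (7/3)*(-12))*(-16 + (-7 + (-12)³ + 2*(-12)² + (7/3)*(-12)))) = 1/((-7 - 1728 + 2*144 - 28)*(-16 + (-7 - 1728 + 2*144 - 28))) = 1/((-7 - 1728 + 288 - 28)*(-16 + (-7 - 1728 + 288 - 28))) = 1/(-1475*(-16 - 1475)) = 1/(-1475*(-1491)) = 1/2199225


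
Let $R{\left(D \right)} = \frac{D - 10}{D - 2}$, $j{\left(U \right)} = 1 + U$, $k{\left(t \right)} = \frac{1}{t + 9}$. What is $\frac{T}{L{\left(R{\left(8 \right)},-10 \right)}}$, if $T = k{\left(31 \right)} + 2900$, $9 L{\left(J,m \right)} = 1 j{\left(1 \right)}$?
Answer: $\frac{1044009}{80} \approx 13050.0$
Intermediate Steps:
$k{\left(t \right)} = \frac{1}{9 + t}$
$R{\left(D \right)} = \frac{-10 + D}{-2 + D}$
$L{\left(J,m \right)} = \frac{2}{9}$ ($L{\left(J,m \right)} = \frac{1 \left(1 + 1\right)}{9} = \frac{1 \cdot 2}{9} = \frac{1}{9} \cdot 2 = \frac{2}{9}$)
$T = \frac{116001}{40}$ ($T = \frac{1}{9 + 31} + 2900 = \frac{1}{40} + 2900 = \frac{116001}{40} \approx 2900.0$)
$\frac{T}{L{\left(R{\left(8 \right)},-10 \right)}} = \frac{116001}{40 \cdot \frac{2}{9}} = \frac{116001}{40} \cdot \frac{9}{2} = \frac{1044009}{80}$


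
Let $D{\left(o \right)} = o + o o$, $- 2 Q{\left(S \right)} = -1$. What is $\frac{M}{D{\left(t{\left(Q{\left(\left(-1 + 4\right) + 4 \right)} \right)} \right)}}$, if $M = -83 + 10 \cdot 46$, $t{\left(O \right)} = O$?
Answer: $\frac{1508}{3} \approx 502.67$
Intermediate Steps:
$Q{\left(S \right)} = \frac{1}{2}$ ($Q{\left(S \right)} = \left(- \frac{1}{2}\right) \left(-1\right) = \frac{1}{2}$)
$D{\left(o \right)} = o + o^{2}$
$M = 377$ ($M = -83 + 460 = 377$)
$\frac{M}{D{\left(t{\left(Q{\left(\left(-1 + 4\right) + 4 \right)} \right)} \right)}} = \frac{377}{\frac{1}{2} \left(1 + \frac{1}{2}\right)} = \frac{377}{\frac{1}{2} \cdot \frac{3}{2}} = \frac{377}{\frac{3}{4}} = 377 \cdot \frac{4}{3} = \frac{1508}{3}$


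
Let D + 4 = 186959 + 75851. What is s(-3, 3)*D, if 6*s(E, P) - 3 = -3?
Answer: 0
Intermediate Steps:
s(E, P) = 0 (s(E, P) = ½ + (⅙)*(-3) = ½ - ½ = 0)
D = 262806 (D = -4 + (186959 + 75851) = -4 + 262810 = 262806)
s(-3, 3)*D = 0*262806 = 0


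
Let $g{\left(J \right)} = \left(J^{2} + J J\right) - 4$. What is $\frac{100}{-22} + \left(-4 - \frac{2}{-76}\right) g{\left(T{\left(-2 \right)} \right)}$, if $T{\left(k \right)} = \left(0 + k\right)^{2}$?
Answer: $- \frac{24204}{209} \approx -115.81$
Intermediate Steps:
$T{\left(k \right)} = k^{2}$
$g{\left(J \right)} = -4 + 2 J^{2}$ ($g{\left(J \right)} = \left(J^{2} + J^{2}\right) - 4 = 2 J^{2} - 4 = -4 + 2 J^{2}$)
$\frac{100}{-22} + \left(-4 - \frac{2}{-76}\right) g{\left(T{\left(-2 \right)} \right)} = \frac{100}{-22} + \left(-4 - \frac{2}{-76}\right) \left(-4 + 2 \left(\left(-2\right)^{2}\right)^{2}\right) = 100 \left(- \frac{1}{22}\right) + \left(-4 - - \frac{1}{38}\right) \left(-4 + 2 \cdot 4^{2}\right) = - \frac{50}{11} + \left(-4 + \frac{1}{38}\right) \left(-4 + 2 \cdot 16\right) = - \frac{50}{11} - \frac{151 \left(-4 + 32\right)}{38} = - \frac{50}{11} - \frac{2114}{19} = - \frac{24204}{209}$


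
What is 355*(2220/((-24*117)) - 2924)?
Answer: -242962355/234 ≈ -1.0383e+6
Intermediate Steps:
355*(2220/((-24*117)) - 2924) = 355*(2220/(-2808) - 2924) = 355*(2220*(-1/2808) - 2924) = 355*(-185/234 - 2924) = 355*(-684401/234) = -242962355/234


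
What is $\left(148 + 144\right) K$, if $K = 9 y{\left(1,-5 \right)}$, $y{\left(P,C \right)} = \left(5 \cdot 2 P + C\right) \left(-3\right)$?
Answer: $-39420$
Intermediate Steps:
$y{\left(P,C \right)} = - 30 P - 3 C$ ($y{\left(P,C \right)} = \left(10 P + C\right) \left(-3\right) = \left(C + 10 P\right) \left(-3\right) = - 30 P - 3 C$)
$K = -135$ ($K = 9 \left(\left(-30\right) 1 - -15\right) = 9 \left(-30 + 15\right) = 9 \left(-15\right) = -135$)
$\left(148 + 144\right) K = \left(148 + 144\right) \left(-135\right) = 292 \left(-135\right) = -39420$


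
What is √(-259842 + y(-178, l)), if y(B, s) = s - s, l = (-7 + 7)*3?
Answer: I*√259842 ≈ 509.75*I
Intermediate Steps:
l = 0 (l = 0*3 = 0)
y(B, s) = 0
√(-259842 + y(-178, l)) = √(-259842 + 0) = √(-259842) = I*√259842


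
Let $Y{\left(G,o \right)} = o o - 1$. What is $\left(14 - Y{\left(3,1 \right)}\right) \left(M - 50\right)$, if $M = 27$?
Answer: $-322$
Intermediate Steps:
$Y{\left(G,o \right)} = -1 + o^{2}$ ($Y{\left(G,o \right)} = o^{2} - 1 = -1 + o^{2}$)
$\left(14 - Y{\left(3,1 \right)}\right) \left(M - 50\right) = \left(14 - \left(-1 + 1^{2}\right)\right) \left(27 - 50\right) = \left(14 - \left(-1 + 1\right)\right) \left(-23\right) = \left(14 - 0\right) \left(-23\right) = \left(14 + 0\right) \left(-23\right) = 14 \left(-23\right) = -322$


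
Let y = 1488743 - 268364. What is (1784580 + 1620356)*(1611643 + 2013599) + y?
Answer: 12343718214891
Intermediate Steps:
y = 1220379
(1784580 + 1620356)*(1611643 + 2013599) + y = (1784580 + 1620356)*(1611643 + 2013599) + 1220379 = 3404936*3625242 + 1220379 = 12343716994512 + 1220379 = 12343718214891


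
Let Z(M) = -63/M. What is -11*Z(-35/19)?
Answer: -1881/5 ≈ -376.20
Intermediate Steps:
-11*Z(-35/19) = -(-693)/((-35/19)) = -(-693)/((-35*1/19)) = -(-693)/(-35/19) = -(-693)*(-19)/35 = -11*171/5 = -1881/5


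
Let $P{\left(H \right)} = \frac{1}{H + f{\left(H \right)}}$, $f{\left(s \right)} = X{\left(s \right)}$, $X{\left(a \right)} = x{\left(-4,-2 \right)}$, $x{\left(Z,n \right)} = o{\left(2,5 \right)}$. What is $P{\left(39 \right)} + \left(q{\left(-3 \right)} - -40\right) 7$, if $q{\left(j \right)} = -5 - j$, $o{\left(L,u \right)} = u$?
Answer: $\frac{11705}{44} \approx 266.02$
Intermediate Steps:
$x{\left(Z,n \right)} = 5$
$X{\left(a \right)} = 5$
$f{\left(s \right)} = 5$
$P{\left(H \right)} = \frac{1}{5 + H}$ ($P{\left(H \right)} = \frac{1}{H + 5} = \frac{1}{5 + H}$)
$P{\left(39 \right)} + \left(q{\left(-3 \right)} - -40\right) 7 = \frac{1}{5 + 39} + \left(\left(-5 - -3\right) - -40\right) 7 = \frac{1}{44} + \left(\left(-5 + 3\right) + 40\right) 7 = \frac{1}{44} + \left(-2 + 40\right) 7 = \frac{1}{44} + 38 \cdot 7 = \frac{1}{44} + 266 = \frac{11705}{44}$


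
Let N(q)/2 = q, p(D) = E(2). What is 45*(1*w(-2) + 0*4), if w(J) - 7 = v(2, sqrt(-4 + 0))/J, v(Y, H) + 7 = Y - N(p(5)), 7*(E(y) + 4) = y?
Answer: 3645/14 ≈ 260.36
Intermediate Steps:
E(y) = -4 + y/7
p(D) = -26/7 (p(D) = -4 + (1/7)*2 = -4 + 2/7 = -26/7)
N(q) = 2*q
v(Y, H) = 3/7 + Y (v(Y, H) = -7 + (Y - 2*(-26)/7) = -7 + (Y - 1*(-52/7)) = -7 + (Y + 52/7) = -7 + (52/7 + Y) = 3/7 + Y)
w(J) = 7 + 17/(7*J) (w(J) = 7 + (3/7 + 2)/J = 7 + 17/(7*J))
45*(1*w(-2) + 0*4) = 45*(1*(7 + (17/7)/(-2)) + 0*4) = 45*(1*(7 + (17/7)*(-1/2)) + 0) = 45*(1*(7 - 17/14) + 0) = 45*(1*(81/14) + 0) = 45*(81/14 + 0) = 45*(81/14) = 3645/14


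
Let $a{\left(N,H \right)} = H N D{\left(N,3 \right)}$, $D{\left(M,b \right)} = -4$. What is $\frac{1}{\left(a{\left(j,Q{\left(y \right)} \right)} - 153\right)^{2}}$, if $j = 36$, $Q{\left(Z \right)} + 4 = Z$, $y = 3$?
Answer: $\frac{1}{81} \approx 0.012346$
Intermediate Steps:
$Q{\left(Z \right)} = -4 + Z$
$a{\left(N,H \right)} = - 4 H N$ ($a{\left(N,H \right)} = H N \left(-4\right) = - 4 H N$)
$\frac{1}{\left(a{\left(j,Q{\left(y \right)} \right)} - 153\right)^{2}} = \frac{1}{\left(\left(-4\right) \left(-4 + 3\right) 36 - 153\right)^{2}} = \frac{1}{\left(\left(-4\right) \left(-1\right) 36 - 153\right)^{2}} = \frac{1}{\left(144 - 153\right)^{2}} = \frac{1}{\left(-9\right)^{2}} = \frac{1}{81}$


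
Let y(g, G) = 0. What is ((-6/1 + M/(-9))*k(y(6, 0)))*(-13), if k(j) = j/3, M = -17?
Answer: 0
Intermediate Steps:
k(j) = j/3 (k(j) = j*(1/3) = j/3)
((-6/1 + M/(-9))*k(y(6, 0)))*(-13) = ((-6/1 - 17/(-9))*((1/3)*0))*(-13) = ((-6*1 - 17*(-1/9))*0)*(-13) = ((-6 + 17/9)*0)*(-13) = -37/9*0*(-13) = 0*(-13) = 0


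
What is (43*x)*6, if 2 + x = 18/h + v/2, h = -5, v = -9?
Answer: -13029/5 ≈ -2605.8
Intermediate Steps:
x = -101/10 (x = -2 + (18/(-5) - 9/2) = -2 + (18*(-⅕) - 9*½) = -2 + (-18/5 - 9/2) = -2 - 81/10 = -101/10 ≈ -10.100)
(43*x)*6 = (43*(-101/10))*6 = -4343/10*6 = -13029/5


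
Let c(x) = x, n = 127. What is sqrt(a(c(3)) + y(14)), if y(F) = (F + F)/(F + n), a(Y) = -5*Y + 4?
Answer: I*sqrt(214743)/141 ≈ 3.2866*I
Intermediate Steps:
a(Y) = 4 - 5*Y
y(F) = 2*F/(127 + F) (y(F) = (F + F)/(F + 127) = (2*F)/(127 + F) = 2*F/(127 + F))
sqrt(a(c(3)) + y(14)) = sqrt((4 - 5*3) + 2*14/(127 + 14)) = sqrt((4 - 15) + 2*14/141) = sqrt(-11 + 2*14*(1/141)) = sqrt(-11 + 28/141) = sqrt(-1523/141) = I*sqrt(214743)/141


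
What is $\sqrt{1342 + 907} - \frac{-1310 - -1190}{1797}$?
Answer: $\frac{40}{599} + \sqrt{2249} \approx 47.49$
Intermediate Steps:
$\sqrt{1342 + 907} - \frac{-1310 - -1190}{1797} = \sqrt{2249} - \left(-1310 + 1190\right) \frac{1}{1797} = \sqrt{2249} - \left(-120\right) \frac{1}{1797} = \sqrt{2249} - - \frac{40}{599} = \sqrt{2249} + \frac{40}{599} = \frac{40}{599} + \sqrt{2249}$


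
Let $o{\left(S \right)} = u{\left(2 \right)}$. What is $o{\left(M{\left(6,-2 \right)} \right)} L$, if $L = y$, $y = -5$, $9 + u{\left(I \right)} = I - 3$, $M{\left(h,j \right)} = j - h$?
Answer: $50$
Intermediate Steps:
$u{\left(I \right)} = -12 + I$ ($u{\left(I \right)} = -9 + \left(I - 3\right) = -9 + \left(-3 + I\right) = -12 + I$)
$o{\left(S \right)} = -10$ ($o{\left(S \right)} = -12 + 2 = -10$)
$L = -5$
$o{\left(M{\left(6,-2 \right)} \right)} L = \left(-10\right) \left(-5\right) = 50$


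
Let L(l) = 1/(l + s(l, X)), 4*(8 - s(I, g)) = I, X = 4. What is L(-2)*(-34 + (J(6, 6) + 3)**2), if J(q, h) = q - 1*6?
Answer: -50/13 ≈ -3.8462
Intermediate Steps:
s(I, g) = 8 - I/4
J(q, h) = -6 + q (J(q, h) = q - 6 = -6 + q)
L(l) = 1/(8 + 3*l/4) (L(l) = 1/(l + (8 - l/4)) = 1/(8 + 3*l/4))
L(-2)*(-34 + (J(6, 6) + 3)**2) = (4/(32 + 3*(-2)))*(-34 + ((-6 + 6) + 3)**2) = (4/(32 - 6))*(-34 + (0 + 3)**2) = (4/26)*(-34 + 3**2) = (4*(1/26))*(-34 + 9) = (2/13)*(-25) = -50/13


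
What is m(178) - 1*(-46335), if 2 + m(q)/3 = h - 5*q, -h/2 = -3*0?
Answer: 43659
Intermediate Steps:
h = 0 (h = -(-6)*0 = -2*0 = 0)
m(q) = -6 - 15*q (m(q) = -6 + 3*(0 - 5*q) = -6 + 3*(-5*q) = -6 - 15*q)
m(178) - 1*(-46335) = (-6 - 15*178) - 1*(-46335) = (-6 - 2670) + 46335 = -2676 + 46335 = 43659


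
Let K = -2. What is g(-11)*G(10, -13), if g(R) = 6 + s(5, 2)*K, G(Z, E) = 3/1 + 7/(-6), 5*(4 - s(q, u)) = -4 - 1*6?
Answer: -11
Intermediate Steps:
s(q, u) = 6 (s(q, u) = 4 - (-4 - 1*6)/5 = 4 - (-4 - 6)/5 = 4 - 1/5*(-10) = 4 + 2 = 6)
G(Z, E) = 11/6 (G(Z, E) = 3*1 + 7*(-1/6) = 3 - 7/6 = 11/6)
g(R) = -6 (g(R) = 6 + 6*(-2) = 6 - 12 = -6)
g(-11)*G(10, -13) = -6*11/6 = -11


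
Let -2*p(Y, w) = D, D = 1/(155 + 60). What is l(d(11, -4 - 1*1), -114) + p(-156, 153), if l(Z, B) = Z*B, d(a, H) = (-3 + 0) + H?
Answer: 392159/430 ≈ 912.00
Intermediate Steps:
D = 1/215 ≈ 0.0046512
p(Y, w) = -1/430 (p(Y, w) = -½*1/215 = -1/430)
d(a, H) = -3 + H
l(Z, B) = B*Z
l(d(11, -4 - 1*1), -114) + p(-156, 153) = -114*(-3 + (-4 - 1*1)) - 1/430 = -114*(-3 + (-4 - 1)) - 1/430 = -114*(-3 - 5) - 1/430 = -114*(-8) - 1/430 = 912 - 1/430 = 392159/430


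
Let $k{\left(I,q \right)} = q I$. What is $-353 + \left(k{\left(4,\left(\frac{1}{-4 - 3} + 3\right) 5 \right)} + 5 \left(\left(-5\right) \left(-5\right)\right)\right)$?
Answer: $- \frac{1196}{7} \approx -170.86$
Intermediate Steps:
$k{\left(I,q \right)} = I q$
$-353 + \left(k{\left(4,\left(\frac{1}{-4 - 3} + 3\right) 5 \right)} + 5 \left(\left(-5\right) \left(-5\right)\right)\right) = -353 + \left(4 \left(\frac{1}{-4 - 3} + 3\right) 5 + 5 \left(\left(-5\right) \left(-5\right)\right)\right) = -353 + \left(4 \left(\frac{1}{-7} + 3\right) 5 + 5 \cdot 25\right) = -353 + \left(4 \left(- \frac{1}{7} + 3\right) 5 + 125\right) = -353 + \left(4 \cdot \frac{20}{7} \cdot 5 + 125\right) = -353 + \left(4 \cdot \frac{100}{7} + 125\right) = -353 + \left(\frac{400}{7} + 125\right) = -353 + \frac{1275}{7} = - \frac{1196}{7}$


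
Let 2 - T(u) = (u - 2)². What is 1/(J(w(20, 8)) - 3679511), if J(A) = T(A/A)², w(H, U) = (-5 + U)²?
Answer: -1/3679510 ≈ -2.7178e-7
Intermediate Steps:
T(u) = 2 - (-2 + u)² (T(u) = 2 - (u - 2)² = 2 - (-2 + u)²)
J(A) = 1 (J(A) = (2 - (-2 + A/A)²)² = (2 - (-2 + 1)²)² = (2 - 1*(-1)²)² = (2 - 1*1)² = (2 - 1)² = 1² = 1)
1/(J(w(20, 8)) - 3679511) = 1/(1 - 3679511) = 1/(-3679510) = -1/3679510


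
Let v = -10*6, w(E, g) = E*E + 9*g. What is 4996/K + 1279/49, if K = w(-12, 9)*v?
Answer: 4255424/165375 ≈ 25.732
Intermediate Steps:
w(E, g) = E**2 + 9*g
v = -60 (v = -2*5*6 = -10*6 = -60)
K = -13500 (K = ((-12)**2 + 9*9)*(-60) = (144 + 81)*(-60) = 225*(-60) = -13500)
4996/K + 1279/49 = 4996/(-13500) + 1279/49 = 4996*(-1/13500) + 1279*(1/49) = -1249/3375 + 1279/49 = 4255424/165375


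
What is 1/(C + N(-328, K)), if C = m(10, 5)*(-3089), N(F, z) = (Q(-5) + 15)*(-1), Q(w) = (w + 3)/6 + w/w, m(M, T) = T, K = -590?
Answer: -3/46382 ≈ -6.4680e-5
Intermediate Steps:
Q(w) = 3/2 + w/6 (Q(w) = (3 + w)*(⅙) + 1 = (½ + w/6) + 1 = 3/2 + w/6)
N(F, z) = -47/3 (N(F, z) = ((3/2 + (⅙)*(-5)) + 15)*(-1) = ((3/2 - ⅚) + 15)*(-1) = (⅔ + 15)*(-1) = (47/3)*(-1) = -47/3)
C = -15445 (C = 5*(-3089) = -15445)
1/(C + N(-328, K)) = 1/(-15445 - 47/3) = 1/(-46382/3) = -3/46382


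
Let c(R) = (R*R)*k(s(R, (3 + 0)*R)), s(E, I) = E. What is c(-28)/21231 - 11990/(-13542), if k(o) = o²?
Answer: 204243601/6845481 ≈ 29.836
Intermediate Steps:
c(R) = R⁴ (c(R) = (R*R)*R² = R²*R² = R⁴)
c(-28)/21231 - 11990/(-13542) = (-28)⁴/21231 - 11990/(-13542) = 614656*(1/21231) - 11990*(-1/13542) = 87808/3033 + 5995/6771 = 204243601/6845481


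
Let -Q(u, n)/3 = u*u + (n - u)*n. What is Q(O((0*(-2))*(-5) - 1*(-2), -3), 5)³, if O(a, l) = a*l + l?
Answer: -92959677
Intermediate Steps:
O(a, l) = l + a*l
Q(u, n) = -3*u² - 3*n*(n - u) (Q(u, n) = -3*(u*u + (n - u)*n) = -3*(u² + n*(n - u)) = -3*u² - 3*n*(n - u))
Q(O((0*(-2))*(-5) - 1*(-2), -3), 5)³ = (-3*5² - 3*9*(1 + ((0*(-2))*(-5) - 1*(-2)))² + 3*5*(-3*(1 + ((0*(-2))*(-5) - 1*(-2)))))³ = (-3*25 - 3*9*(1 + (0*(-5) + 2))² + 3*5*(-3*(1 + (0*(-5) + 2))))³ = (-75 - 3*9*(1 + (0 + 2))² + 3*5*(-3*(1 + (0 + 2))))³ = (-75 - 3*9*(1 + 2)² + 3*5*(-3*(1 + 2)))³ = (-75 - 3*(-3*3)² + 3*5*(-3*3))³ = (-75 - 3*(-9)² + 3*5*(-9))³ = (-75 - 3*81 - 135)³ = (-75 - 243 - 135)³ = (-453)³ = -92959677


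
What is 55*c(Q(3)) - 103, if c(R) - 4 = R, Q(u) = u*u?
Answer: 612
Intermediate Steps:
Q(u) = u²
c(R) = 4 + R
55*c(Q(3)) - 103 = 55*(4 + 3²) - 103 = 55*(4 + 9) - 103 = 55*13 - 103 = 715 - 103 = 612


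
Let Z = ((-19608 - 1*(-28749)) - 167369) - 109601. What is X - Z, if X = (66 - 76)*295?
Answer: 264879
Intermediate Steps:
X = -2950 (X = -10*295 = -2950)
Z = -267829 (Z = ((-19608 + 28749) - 167369) - 109601 = (9141 - 167369) - 109601 = -158228 - 109601 = -267829)
X - Z = -2950 - 1*(-267829) = -2950 + 267829 = 264879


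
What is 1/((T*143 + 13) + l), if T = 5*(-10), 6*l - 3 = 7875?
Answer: -1/5824 ≈ -0.00017170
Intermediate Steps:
l = 1313 (l = 1/2 + (1/6)*7875 = 1/2 + 2625/2 = 1313)
T = -50
1/((T*143 + 13) + l) = 1/((-50*143 + 13) + 1313) = 1/((-7150 + 13) + 1313) = 1/(-7137 + 1313) = 1/(-5824) = -1/5824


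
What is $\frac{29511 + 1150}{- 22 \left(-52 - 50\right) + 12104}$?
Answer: $\frac{30661}{14348} \approx 2.137$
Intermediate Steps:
$\frac{29511 + 1150}{- 22 \left(-52 - 50\right) + 12104} = \frac{30661}{\left(-22\right) \left(-102\right) + 12104} = \frac{30661}{2244 + 12104} = \frac{30661}{14348}$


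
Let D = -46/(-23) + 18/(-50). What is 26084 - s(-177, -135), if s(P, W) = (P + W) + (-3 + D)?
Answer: 659934/25 ≈ 26397.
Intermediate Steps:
D = 41/25 (D = -46*(-1/23) + 18*(-1/50) = 2 - 9/25 = 41/25 ≈ 1.6400)
s(P, W) = -34/25 + P + W (s(P, W) = (P + W) + (-3 + 41/25) = (P + W) - 34/25 = -34/25 + P + W)
26084 - s(-177, -135) = 26084 - (-34/25 - 177 - 135) = 26084 - 1*(-7834/25) = 26084 + 7834/25 = 659934/25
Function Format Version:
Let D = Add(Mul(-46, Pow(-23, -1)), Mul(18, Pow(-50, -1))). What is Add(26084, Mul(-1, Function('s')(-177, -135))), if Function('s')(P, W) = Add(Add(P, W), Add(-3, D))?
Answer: Rational(659934, 25) ≈ 26397.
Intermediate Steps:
D = Rational(41, 25) (D = Add(Mul(-46, Rational(-1, 23)), Mul(18, Rational(-1, 50))) = Add(2, Rational(-9, 25)) = Rational(41, 25) ≈ 1.6400)
Function('s')(P, W) = Add(Rational(-34, 25), P, W) (Function('s')(P, W) = Add(Add(P, W), Add(-3, Rational(41, 25))) = Add(Add(P, W), Rational(-34, 25)) = Add(Rational(-34, 25), P, W))
Add(26084, Mul(-1, Function('s')(-177, -135))) = Add(26084, Mul(-1, Add(Rational(-34, 25), -177, -135))) = Add(26084, Mul(-1, Rational(-7834, 25))) = Add(26084, Rational(7834, 25)) = Rational(659934, 25)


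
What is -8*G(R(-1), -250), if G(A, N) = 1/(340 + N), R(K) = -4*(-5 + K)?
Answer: -4/45 ≈ -0.088889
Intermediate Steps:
R(K) = 20 - 4*K
-8*G(R(-1), -250) = -8/(340 - 250) = -8/90 = -8*1/90 = -4/45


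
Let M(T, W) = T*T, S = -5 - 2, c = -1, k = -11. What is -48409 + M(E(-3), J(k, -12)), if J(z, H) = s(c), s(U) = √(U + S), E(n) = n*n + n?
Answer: -48373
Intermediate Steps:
S = -7
E(n) = n + n² (E(n) = n² + n = n + n²)
s(U) = √(-7 + U) (s(U) = √(U - 7) = √(-7 + U))
J(z, H) = 2*I*√2 (J(z, H) = √(-7 - 1) = √(-8) = 2*I*√2)
M(T, W) = T²
-48409 + M(E(-3), J(k, -12)) = -48409 + (-3*(1 - 3))² = -48409 + (-3*(-2))² = -48409 + 6² = -48409 + 36 = -48373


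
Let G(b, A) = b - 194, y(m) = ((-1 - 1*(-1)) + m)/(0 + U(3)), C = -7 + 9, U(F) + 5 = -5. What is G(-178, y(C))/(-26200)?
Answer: 93/6550 ≈ 0.014198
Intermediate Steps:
U(F) = -10 (U(F) = -5 - 5 = -10)
C = 2
y(m) = -m/10 (y(m) = ((-1 - 1*(-1)) + m)/(0 - 10) = ((-1 + 1) + m)/(-10) = (0 + m)*(-⅒) = m*(-⅒) = -m/10)
G(b, A) = -194 + b
G(-178, y(C))/(-26200) = (-194 - 178)/(-26200) = -372*(-1/26200) = 93/6550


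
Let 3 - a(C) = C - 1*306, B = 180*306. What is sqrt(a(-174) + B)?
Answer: sqrt(55563) ≈ 235.72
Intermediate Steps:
B = 55080
a(C) = 309 - C (a(C) = 3 - (C - 1*306) = 3 - (C - 306) = 3 - (-306 + C) = 3 + (306 - C) = 309 - C)
sqrt(a(-174) + B) = sqrt((309 - 1*(-174)) + 55080) = sqrt((309 + 174) + 55080) = sqrt(483 + 55080) = sqrt(55563)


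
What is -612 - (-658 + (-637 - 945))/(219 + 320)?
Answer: -46804/77 ≈ -607.84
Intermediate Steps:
-612 - (-658 + (-637 - 945))/(219 + 320) = -612 - (-658 - 1582)/539 = -612 - (-2240)/539 = -612 - 1*(-320/77) = -612 + 320/77 = -46804/77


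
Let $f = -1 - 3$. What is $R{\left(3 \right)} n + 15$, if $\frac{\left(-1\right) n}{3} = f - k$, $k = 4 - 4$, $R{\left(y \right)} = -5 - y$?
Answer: $-81$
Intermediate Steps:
$f = -4$
$k = 0$ ($k = 4 - 4 = 0$)
$n = 12$ ($n = - 3 \left(-4 - 0\right) = - 3 \left(-4 + 0\right) = \left(-3\right) \left(-4\right) = 12$)
$R{\left(3 \right)} n + 15 = \left(-5 - 3\right) 12 + 15 = \left(-8\right) 12 + 15 = -96 + 15 = -81$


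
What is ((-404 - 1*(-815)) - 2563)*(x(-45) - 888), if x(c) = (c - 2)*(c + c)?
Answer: -7191984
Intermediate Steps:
x(c) = 2*c*(-2 + c) (x(c) = (-2 + c)*(2*c) = 2*c*(-2 + c))
((-404 - 1*(-815)) - 2563)*(x(-45) - 888) = ((-404 - 1*(-815)) - 2563)*(2*(-45)*(-2 - 45) - 888) = ((-404 + 815) - 2563)*(2*(-45)*(-47) - 888) = (411 - 2563)*(4230 - 888) = -2152*3342 = -7191984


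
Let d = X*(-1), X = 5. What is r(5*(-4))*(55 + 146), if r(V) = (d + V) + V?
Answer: -9045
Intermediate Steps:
d = -5 (d = 5*(-1) = -5)
r(V) = -5 + 2*V (r(V) = (-5 + V) + V = -5 + 2*V)
r(5*(-4))*(55 + 146) = (-5 + 2*(5*(-4)))*(55 + 146) = (-5 + 2*(-20))*201 = (-5 - 40)*201 = -45*201 = -9045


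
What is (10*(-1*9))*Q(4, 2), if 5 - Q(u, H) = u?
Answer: -90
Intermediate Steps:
Q(u, H) = 5 - u
(10*(-1*9))*Q(4, 2) = (10*(-1*9))*(5 - 1*4) = (10*(-9))*(5 - 4) = -90*1 = -90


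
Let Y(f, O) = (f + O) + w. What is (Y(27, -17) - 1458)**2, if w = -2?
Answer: 2102500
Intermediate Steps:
Y(f, O) = -2 + O + f (Y(f, O) = (f + O) - 2 = (O + f) - 2 = -2 + O + f)
(Y(27, -17) - 1458)**2 = ((-2 - 17 + 27) - 1458)**2 = (8 - 1458)**2 = (-1450)**2 = 2102500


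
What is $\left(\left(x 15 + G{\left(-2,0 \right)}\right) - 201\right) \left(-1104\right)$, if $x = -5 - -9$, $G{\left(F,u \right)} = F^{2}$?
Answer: $151248$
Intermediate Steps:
$x = 4$ ($x = -5 + 9 = 4$)
$\left(\left(x 15 + G{\left(-2,0 \right)}\right) - 201\right) \left(-1104\right) = \left(\left(4 \cdot 15 + \left(-2\right)^{2}\right) - 201\right) \left(-1104\right) = \left(\left(60 + 4\right) - 201\right) \left(-1104\right) = \left(64 - 201\right) \left(-1104\right) = \left(-137\right) \left(-1104\right) = 151248$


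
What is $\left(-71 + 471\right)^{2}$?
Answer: $160000$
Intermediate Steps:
$\left(-71 + 471\right)^{2} = 400^{2} = 160000$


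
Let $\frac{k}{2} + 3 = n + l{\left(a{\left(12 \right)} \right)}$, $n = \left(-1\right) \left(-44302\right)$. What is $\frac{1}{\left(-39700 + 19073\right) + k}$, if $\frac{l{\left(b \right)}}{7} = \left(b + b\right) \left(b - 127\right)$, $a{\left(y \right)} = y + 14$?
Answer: $- \frac{1}{5557} \approx -0.00017995$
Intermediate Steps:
$n = 44302$
$a{\left(y \right)} = 14 + y$
$l{\left(b \right)} = 14 b \left(-127 + b\right)$ ($l{\left(b \right)} = 7 \left(b + b\right) \left(b - 127\right) = 7 \cdot 2 b \left(-127 + b\right) = 14 b \left(-127 + b\right)$)
$k = 15070$ ($k = -6 + 2 \left(44302 + 14 \left(14 + 12\right) \left(-127 + \left(14 + 12\right)\right)\right) = -6 + 2 \left(44302 + 14 \cdot 26 \left(-127 + 26\right)\right) = -6 + 2 \left(44302 + 14 \cdot 26 \left(-101\right)\right) = -6 + 2 \left(44302 - 36764\right) = -6 + 2 \cdot 7538 = -6 + 15076 = 15070$)
$\frac{1}{\left(-39700 + 19073\right) + k} = \frac{1}{\left(-39700 + 19073\right) + 15070} = \frac{1}{-20627 + 15070} = \frac{1}{-5557} = - \frac{1}{5557}$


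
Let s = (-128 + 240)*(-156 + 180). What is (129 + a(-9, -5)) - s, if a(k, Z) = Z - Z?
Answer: -2559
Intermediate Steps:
a(k, Z) = 0
s = 2688 (s = 112*24 = 2688)
(129 + a(-9, -5)) - s = (129 + 0) - 1*2688 = 129 - 2688 = -2559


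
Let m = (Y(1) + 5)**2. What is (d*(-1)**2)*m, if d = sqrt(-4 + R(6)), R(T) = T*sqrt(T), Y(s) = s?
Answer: 36*sqrt(-4 + 6*sqrt(6)) ≈ 117.74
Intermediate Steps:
R(T) = T**(3/2)
m = 36 (m = (1 + 5)**2 = 6**2 = 36)
d = sqrt(-4 + 6*sqrt(6)) (d = sqrt(-4 + 6**(3/2)) = sqrt(-4 + 6*sqrt(6)) ≈ 3.2706)
(d*(-1)**2)*m = (sqrt(-4 + 6*sqrt(6))*(-1)**2)*36 = (sqrt(-4 + 6*sqrt(6))*1)*36 = sqrt(-4 + 6*sqrt(6))*36 = 36*sqrt(-4 + 6*sqrt(6))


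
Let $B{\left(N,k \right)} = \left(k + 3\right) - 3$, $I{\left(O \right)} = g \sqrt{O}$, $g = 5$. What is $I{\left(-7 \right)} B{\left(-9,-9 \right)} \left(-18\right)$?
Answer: $810 i \sqrt{7} \approx 2143.1 i$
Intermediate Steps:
$I{\left(O \right)} = 5 \sqrt{O}$
$B{\left(N,k \right)} = k$ ($B{\left(N,k \right)} = \left(3 + k\right) - 3 = k$)
$I{\left(-7 \right)} B{\left(-9,-9 \right)} \left(-18\right) = 5 \sqrt{-7} \left(-9\right) \left(-18\right) = 5 i \sqrt{7} \left(-9\right) \left(-18\right) = - 45 i \sqrt{7} \left(-18\right) = 810 i \sqrt{7}$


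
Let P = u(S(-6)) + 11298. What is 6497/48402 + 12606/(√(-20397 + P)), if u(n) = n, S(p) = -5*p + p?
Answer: 6497/48402 - 382*I*√3/5 ≈ 0.13423 - 132.33*I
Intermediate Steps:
S(p) = -4*p
P = 11322 (P = -4*(-6) + 11298 = 24 + 11298 = 11322)
6497/48402 + 12606/(√(-20397 + P)) = 6497/48402 + 12606/(√(-20397 + 11322)) = 6497*(1/48402) + 12606/(√(-9075)) = 6497/48402 + 12606/((55*I*√3)) = 6497/48402 + 12606*(-I*√3/165) = 6497/48402 - 382*I*√3/5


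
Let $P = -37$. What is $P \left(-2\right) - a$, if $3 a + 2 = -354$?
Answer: $\frac{578}{3} \approx 192.67$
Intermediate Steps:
$a = - \frac{356}{3}$ ($a = - \frac{2}{3} + \frac{1}{3} \left(-354\right) = - \frac{2}{3} - 118 = - \frac{356}{3} \approx -118.67$)
$P \left(-2\right) - a = \left(-37\right) \left(-2\right) - - \frac{356}{3} = 74 + \frac{356}{3} = \frac{578}{3}$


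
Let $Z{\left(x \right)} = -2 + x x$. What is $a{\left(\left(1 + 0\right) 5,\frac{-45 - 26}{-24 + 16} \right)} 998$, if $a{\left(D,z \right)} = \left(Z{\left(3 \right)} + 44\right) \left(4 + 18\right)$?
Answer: $1119756$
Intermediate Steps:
$Z{\left(x \right)} = -2 + x^{2}$
$a{\left(D,z \right)} = 1122$ ($a{\left(D,z \right)} = \left(\left(-2 + 3^{2}\right) + 44\right) \left(4 + 18\right) = \left(\left(-2 + 9\right) + 44\right) 22 = \left(7 + 44\right) 22 = 51 \cdot 22 = 1122$)
$a{\left(\left(1 + 0\right) 5,\frac{-45 - 26}{-24 + 16} \right)} 998 = 1122 \cdot 998 = 1119756$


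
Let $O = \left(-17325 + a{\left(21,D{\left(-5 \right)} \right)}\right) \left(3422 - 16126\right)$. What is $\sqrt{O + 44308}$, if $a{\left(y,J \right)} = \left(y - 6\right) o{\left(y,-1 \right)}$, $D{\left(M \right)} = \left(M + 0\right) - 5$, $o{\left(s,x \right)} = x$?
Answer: $2 \sqrt{55082917} \approx 14844.0$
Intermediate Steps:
$D{\left(M \right)} = -5 + M$ ($D{\left(M \right)} = M - 5 = -5 + M$)
$a{\left(y,J \right)} = 6 - y$ ($a{\left(y,J \right)} = \left(y - 6\right) \left(-1\right) = \left(-6 + y\right) \left(-1\right) = 6 - y$)
$O = 220287360$ ($O = \left(-17325 + \left(6 - 21\right)\right) \left(3422 - 16126\right) = \left(-17325 + \left(6 - 21\right)\right) \left(-12704\right) = \left(-17325 - 15\right) \left(-12704\right) = \left(-17340\right) \left(-12704\right) = 220287360$)
$\sqrt{O + 44308} = \sqrt{220287360 + 44308} = \sqrt{220331668} = 2 \sqrt{55082917}$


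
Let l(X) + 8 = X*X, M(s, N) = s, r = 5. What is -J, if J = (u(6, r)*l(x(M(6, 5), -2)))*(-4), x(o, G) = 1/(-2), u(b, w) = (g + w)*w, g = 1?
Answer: -930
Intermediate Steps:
u(b, w) = w*(1 + w) (u(b, w) = (1 + w)*w = w*(1 + w))
x(o, G) = -½
l(X) = -8 + X² (l(X) = -8 + X*X = -8 + X²)
J = 930 (J = ((5*(1 + 5))*(-8 + (-½)²))*(-4) = ((5*6)*(-8 + ¼))*(-4) = (30*(-31/4))*(-4) = -465/2*(-4) = 930)
-J = -1*930 = -930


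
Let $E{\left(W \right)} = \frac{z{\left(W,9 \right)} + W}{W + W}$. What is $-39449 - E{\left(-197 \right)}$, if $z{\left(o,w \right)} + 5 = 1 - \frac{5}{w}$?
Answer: $- \frac{69943984}{1773} \approx -39450.0$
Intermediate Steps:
$z{\left(o,w \right)} = -4 - \frac{5}{w}$ ($z{\left(o,w \right)} = -5 + \left(1 - \frac{5}{w}\right) = -4 - \frac{5}{w}$)
$E{\left(W \right)} = \frac{- \frac{41}{9} + W}{2 W}$ ($E{\left(W \right)} = \frac{\left(-4 - \frac{5}{9}\right) + W}{W + W} = \frac{\left(-4 - \frac{5}{9}\right) + W}{2 W} = \left(\left(-4 - \frac{5}{9}\right) + W\right) \frac{1}{2 W} = \left(- \frac{41}{9} + W\right) \frac{1}{2 W} = \frac{- \frac{41}{9} + W}{2 W}$)
$-39449 - E{\left(-197 \right)} = -39449 - \frac{-41 + 9 \left(-197\right)}{18 \left(-197\right)} = -39449 - \frac{1}{18} \left(- \frac{1}{197}\right) \left(-41 - 1773\right) = -39449 - \frac{1}{18} \left(- \frac{1}{197}\right) \left(-1814\right) = -39449 - \frac{907}{1773} = - \frac{69943984}{1773}$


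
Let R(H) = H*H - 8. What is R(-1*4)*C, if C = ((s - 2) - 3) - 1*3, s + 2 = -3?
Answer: -104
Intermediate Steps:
s = -5 (s = -2 - 3 = -5)
R(H) = -8 + H² (R(H) = H² - 8 = -8 + H²)
C = -13 (C = ((-5 - 2) - 3) - 1*3 = (-7 - 3) - 3 = -10 - 3 = -13)
R(-1*4)*C = (-8 + (-1*4)²)*(-13) = (-8 + (-4)²)*(-13) = (-8 + 16)*(-13) = 8*(-13) = -104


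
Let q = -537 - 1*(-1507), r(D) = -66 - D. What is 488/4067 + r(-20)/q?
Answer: 143139/1972495 ≈ 0.072567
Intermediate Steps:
q = 970 (q = -537 + 1507 = 970)
488/4067 + r(-20)/q = 488/4067 + (-66 - 1*(-20))/970 = 488*(1/4067) + (-66 + 20)*(1/970) = 488/4067 - 46*1/970 = 488/4067 - 23/485 = 143139/1972495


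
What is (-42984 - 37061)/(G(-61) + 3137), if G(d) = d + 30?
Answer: -80045/3106 ≈ -25.771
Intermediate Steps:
G(d) = 30 + d
(-42984 - 37061)/(G(-61) + 3137) = (-42984 - 37061)/((30 - 61) + 3137) = -80045/(-31 + 3137) = -80045/3106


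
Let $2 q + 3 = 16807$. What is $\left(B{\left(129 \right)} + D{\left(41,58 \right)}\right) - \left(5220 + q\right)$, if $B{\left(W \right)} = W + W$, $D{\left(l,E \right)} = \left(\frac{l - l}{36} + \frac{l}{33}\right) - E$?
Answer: $- \frac{442885}{33} \approx -13421.0$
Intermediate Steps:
$q = 8402$ ($q = - \frac{3}{2} + \frac{1}{2} \cdot 16807 = - \frac{3}{2} + \frac{16807}{2} = 8402$)
$D{\left(l,E \right)} = - E + \frac{l}{33}$ ($D{\left(l,E \right)} = \left(0 \cdot \frac{1}{36} + l \frac{1}{33}\right) - E = \left(0 + \frac{l}{33}\right) - E = \frac{l}{33} - E = - E + \frac{l}{33}$)
$B{\left(W \right)} = 2 W$
$\left(B{\left(129 \right)} + D{\left(41,58 \right)}\right) - \left(5220 + q\right) = \left(2 \cdot 129 + \left(\left(-1\right) 58 + \frac{1}{33} \cdot 41\right)\right) - 13622 = \left(258 + \left(-58 + \frac{41}{33}\right)\right) - 13622 = \left(258 - \frac{1873}{33}\right) - 13622 = \frac{6641}{33} - 13622 = - \frac{442885}{33}$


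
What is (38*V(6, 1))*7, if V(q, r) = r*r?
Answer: 266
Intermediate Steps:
V(q, r) = r**2
(38*V(6, 1))*7 = (38*1**2)*7 = (38*1)*7 = 38*7 = 266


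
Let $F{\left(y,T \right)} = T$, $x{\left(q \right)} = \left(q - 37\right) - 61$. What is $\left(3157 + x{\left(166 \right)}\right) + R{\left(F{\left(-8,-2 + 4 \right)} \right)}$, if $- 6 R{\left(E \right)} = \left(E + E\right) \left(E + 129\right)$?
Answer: $\frac{9413}{3} \approx 3137.7$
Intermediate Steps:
$x{\left(q \right)} = -98 + q$ ($x{\left(q \right)} = \left(-37 + q\right) - 61 = -98 + q$)
$R{\left(E \right)} = - \frac{E \left(129 + E\right)}{3}$ ($R{\left(E \right)} = - \frac{\left(E + E\right) \left(E + 129\right)}{6} = - \frac{2 E \left(129 + E\right)}{6} = - \frac{E \left(129 + E\right)}{3}$)
$\left(3157 + x{\left(166 \right)}\right) + R{\left(F{\left(-8,-2 + 4 \right)} \right)} = \left(3157 + \left(-98 + 166\right)\right) - \frac{\left(-2 + 4\right) \left(129 + \left(-2 + 4\right)\right)}{3} = \left(3157 + 68\right) - \frac{2 \left(129 + 2\right)}{3} = 3225 - \frac{2}{3} \cdot 131 = 3225 - \frac{262}{3} = \frac{9413}{3}$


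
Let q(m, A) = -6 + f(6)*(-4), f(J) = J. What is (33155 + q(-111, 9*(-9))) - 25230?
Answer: 7895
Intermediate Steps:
q(m, A) = -30 (q(m, A) = -6 + 6*(-4) = -6 - 24 = -30)
(33155 + q(-111, 9*(-9))) - 25230 = (33155 - 30) - 25230 = 33125 - 25230 = 7895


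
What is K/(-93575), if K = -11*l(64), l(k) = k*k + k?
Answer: 9152/18715 ≈ 0.48902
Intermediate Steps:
l(k) = k + k² (l(k) = k² + k = k + k²)
K = -45760 (K = -704*(1 + 64) = -704*65 = -11*4160 = -45760)
K/(-93575) = -45760/(-93575) = -45760*(-1/93575) = 9152/18715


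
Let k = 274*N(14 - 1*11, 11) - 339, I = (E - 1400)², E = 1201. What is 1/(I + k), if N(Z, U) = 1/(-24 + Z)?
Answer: 21/824228 ≈ 2.5478e-5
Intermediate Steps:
I = 39601 (I = (1201 - 1400)² = (-199)² = 39601)
k = -7393/21 (k = 274/(-24 + (14 - 1*11)) - 339 = 274/(-24 + (14 - 11)) - 339 = 274/(-24 + 3) - 339 = 274/(-21) - 339 = 274*(-1/21) - 339 = -274/21 - 339 = -7393/21 ≈ -352.05)
1/(I + k) = 1/(39601 - 7393/21) = 1/(824228/21) = 21/824228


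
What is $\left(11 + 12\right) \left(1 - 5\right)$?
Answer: $-92$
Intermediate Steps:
$\left(11 + 12\right) \left(1 - 5\right) = 23 \left(-4\right) = -92$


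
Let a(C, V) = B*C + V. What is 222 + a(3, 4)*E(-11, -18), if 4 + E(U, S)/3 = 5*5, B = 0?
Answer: 474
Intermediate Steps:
E(U, S) = 63 (E(U, S) = -12 + 3*(5*5) = -12 + 3*25 = -12 + 75 = 63)
a(C, V) = V (a(C, V) = 0*C + V = 0 + V = V)
222 + a(3, 4)*E(-11, -18) = 222 + 4*63 = 222 + 252 = 474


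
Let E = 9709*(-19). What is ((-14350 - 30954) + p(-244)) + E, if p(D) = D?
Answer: -230019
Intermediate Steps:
E = -184471
((-14350 - 30954) + p(-244)) + E = ((-14350 - 30954) - 244) - 184471 = (-45304 - 244) - 184471 = -45548 - 184471 = -230019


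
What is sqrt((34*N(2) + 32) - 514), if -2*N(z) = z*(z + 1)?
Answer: 2*I*sqrt(146) ≈ 24.166*I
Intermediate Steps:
N(z) = -z*(1 + z)/2 (N(z) = -z*(z + 1)/2 = -z*(1 + z)/2)
sqrt((34*N(2) + 32) - 514) = sqrt((34*(-1/2*2*(1 + 2)) + 32) - 514) = sqrt((34*(-1/2*2*3) + 32) - 514) = sqrt((34*(-3) + 32) - 514) = sqrt((-102 + 32) - 514) = sqrt(-70 - 514) = sqrt(-584) = 2*I*sqrt(146)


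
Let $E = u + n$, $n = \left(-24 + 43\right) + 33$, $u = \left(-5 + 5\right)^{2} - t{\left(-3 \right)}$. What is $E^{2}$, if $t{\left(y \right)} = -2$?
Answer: $2916$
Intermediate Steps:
$u = 2$ ($u = \left(-5 + 5\right)^{2} - -2 = 0^{2} + 2 = 0 + 2 = 2$)
$n = 52$ ($n = 19 + 33 = 52$)
$E = 54$ ($E = 2 + 52 = 54$)
$E^{2} = 54^{2} = 2916$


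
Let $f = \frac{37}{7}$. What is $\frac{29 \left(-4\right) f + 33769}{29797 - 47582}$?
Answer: $- \frac{232091}{124495} \approx -1.8643$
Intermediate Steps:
$f = \frac{37}{7}$ ($f = 37 \cdot \frac{1}{7} = \frac{37}{7} \approx 5.2857$)
$\frac{29 \left(-4\right) f + 33769}{29797 - 47582} = \frac{29 \left(-4\right) \frac{37}{7} + 33769}{29797 - 47582} = \frac{\left(-116\right) \frac{37}{7} + 33769}{-17785} = \left(- \frac{4292}{7} + 33769\right) \left(- \frac{1}{17785}\right) = \frac{232091}{7} \left(- \frac{1}{17785}\right) = - \frac{232091}{124495}$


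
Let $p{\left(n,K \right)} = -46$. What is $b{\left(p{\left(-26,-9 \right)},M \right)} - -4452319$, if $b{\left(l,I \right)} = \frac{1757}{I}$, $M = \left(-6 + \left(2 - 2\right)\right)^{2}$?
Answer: $\frac{160285241}{36} \approx 4.4524 \cdot 10^{6}$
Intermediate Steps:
$M = 36$ ($M = \left(-6 + \left(2 - 2\right)\right)^{2} = \left(-6 + 0\right)^{2} = \left(-6\right)^{2} = 36$)
$b{\left(p{\left(-26,-9 \right)},M \right)} - -4452319 = \frac{1757}{36} - -4452319 = 1757 \cdot \frac{1}{36} + 4452319 = \frac{1757}{36} + 4452319 = \frac{160285241}{36}$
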